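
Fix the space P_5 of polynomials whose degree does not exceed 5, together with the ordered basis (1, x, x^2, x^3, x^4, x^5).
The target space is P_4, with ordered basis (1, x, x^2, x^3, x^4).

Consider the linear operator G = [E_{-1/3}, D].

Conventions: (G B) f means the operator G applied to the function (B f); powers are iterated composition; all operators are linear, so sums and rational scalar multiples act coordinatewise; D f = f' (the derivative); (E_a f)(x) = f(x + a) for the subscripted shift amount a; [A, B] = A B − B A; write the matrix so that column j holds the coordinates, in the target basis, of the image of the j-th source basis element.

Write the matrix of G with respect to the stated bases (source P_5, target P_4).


image of 1: 0
image of x: 0
image of x^2: 0
image of x^3: 0
image of x^4: 0
image of x^5: 0
each image's coordinates form column j of the matrix

the matrix is [[0, 0, 0, 0, 0, 0]; [0, 0, 0, 0, 0, 0]; [0, 0, 0, 0, 0, 0]; [0, 0, 0, 0, 0, 0]; [0, 0, 0, 0, 0, 0]] (rows listed top to bottom)


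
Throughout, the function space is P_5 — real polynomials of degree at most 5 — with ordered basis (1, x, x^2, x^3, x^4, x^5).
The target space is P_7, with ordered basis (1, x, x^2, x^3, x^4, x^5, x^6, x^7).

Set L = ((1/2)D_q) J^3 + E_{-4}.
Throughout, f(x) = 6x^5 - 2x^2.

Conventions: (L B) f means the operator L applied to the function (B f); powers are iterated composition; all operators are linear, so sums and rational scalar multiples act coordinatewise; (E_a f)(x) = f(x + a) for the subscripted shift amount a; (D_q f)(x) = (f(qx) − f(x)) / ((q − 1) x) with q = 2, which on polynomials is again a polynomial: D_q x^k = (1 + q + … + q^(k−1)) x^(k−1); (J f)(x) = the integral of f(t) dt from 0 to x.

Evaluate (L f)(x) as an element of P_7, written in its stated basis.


g(x) = (255/112)x^7 + 6x^5 - (7231/60)x^4 + 960x^3 - 3842x^2 + 7696x - 6176

J f = x^6 - (2/3)x^3
J J f = (1/7)x^7 - (1/6)x^4
J J J f = (1/56)x^8 - (1/30)x^5
D_q J^3 f = (255/56)x^7 - (31/30)x^4
((1/2)D_q) J^3 f = (255/112)x^7 - (31/60)x^4
E_{-4} f = 6x^5 - 120x^4 + 960x^3 - 3842x^2 + 7696x - 6176
(((1/2)D_q) J^3 + E_{-4}) f = (255/112)x^7 + 6x^5 - (7231/60)x^4 + 960x^3 - 3842x^2 + 7696x - 6176


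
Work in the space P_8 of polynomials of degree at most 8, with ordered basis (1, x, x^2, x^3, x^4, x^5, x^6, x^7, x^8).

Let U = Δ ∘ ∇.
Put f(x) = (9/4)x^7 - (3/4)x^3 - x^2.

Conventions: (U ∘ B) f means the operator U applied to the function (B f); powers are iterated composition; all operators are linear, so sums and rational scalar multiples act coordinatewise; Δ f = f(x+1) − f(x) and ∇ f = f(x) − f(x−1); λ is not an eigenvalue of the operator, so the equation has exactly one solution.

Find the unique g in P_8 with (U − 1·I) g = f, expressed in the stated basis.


the result is g(x) = -(9/4)x^7 - (189/2)x^5 - (8187/4)x^3 + x^2 - 13257x + 2

write g with unknown coordinates in the stated basis and equate coefficients in (U − 1·I) g = f
solving from the highest basis element down gives g = -(9/4)x^7 - (189/2)x^5 - (8187/4)x^3 + x^2 - 13257x + 2
check: U g = -(189/2)x^5 - (4095/2)x^3 - 13257x + 2
so U g − 1·g = (9/4)x^7 - (3/4)x^3 - x^2 = f ✓


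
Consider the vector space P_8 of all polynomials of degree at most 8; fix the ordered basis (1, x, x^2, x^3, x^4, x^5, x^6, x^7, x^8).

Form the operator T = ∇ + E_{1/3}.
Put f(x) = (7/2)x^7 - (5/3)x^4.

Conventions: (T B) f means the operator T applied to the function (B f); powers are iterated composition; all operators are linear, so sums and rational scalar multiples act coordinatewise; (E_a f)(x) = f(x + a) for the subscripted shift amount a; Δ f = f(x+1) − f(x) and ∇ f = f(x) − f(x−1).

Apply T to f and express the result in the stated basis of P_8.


∇ f = (49/2)x^6 - (147/2)x^5 + (245/2)x^4 - (775/6)x^3 + (167/2)x^2 - (187/6)x + 31/6
E_{1/3} f = (7/2)x^7 + (49/6)x^6 + (49/6)x^5 + (155/54)x^4 - (115/162)x^3 - (131/162)x^2 - (311/1458)x - 83/4374
(∇ + E_{1/3}) f = (7/2)x^7 + (98/3)x^6 - (196/3)x^5 + (3385/27)x^4 - (10520/81)x^3 + (6698/81)x^2 - (22876/729)x + 11258/2187

the result is g(x) = (7/2)x^7 + (98/3)x^6 - (196/3)x^5 + (3385/27)x^4 - (10520/81)x^3 + (6698/81)x^2 - (22876/729)x + 11258/2187


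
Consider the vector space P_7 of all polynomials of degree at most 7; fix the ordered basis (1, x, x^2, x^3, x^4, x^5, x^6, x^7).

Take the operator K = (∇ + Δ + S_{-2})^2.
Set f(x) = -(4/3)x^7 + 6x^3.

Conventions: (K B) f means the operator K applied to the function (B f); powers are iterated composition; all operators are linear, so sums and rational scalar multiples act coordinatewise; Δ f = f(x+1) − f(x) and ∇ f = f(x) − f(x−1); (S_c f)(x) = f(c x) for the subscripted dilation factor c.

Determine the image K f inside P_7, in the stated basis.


the result is g(x) = -(65536/3)x^7 + (3584/3)x^6 - 224x^5 + (31360/3)x^4 - (3328/3)x^3 + 6800x^2 - (3152/3)x + 764/3

∇ f = -(28/3)x^6 + 28x^5 - (140/3)x^4 + (140/3)x^3 - 10x^2 - (26/3)x + 14/3
Δ f = -(28/3)x^6 - 28x^5 - (140/3)x^4 - (140/3)x^3 - 10x^2 + (26/3)x + 14/3
S_{-2} f = (512/3)x^7 - 48x^3
(∇ + Δ + S_{-2}) f = (512/3)x^7 - (56/3)x^6 - (280/3)x^4 - 48x^3 - 20x^2 + 28/3
∇ (∇ + Δ + S_{-2}) f = (3584/3)x^6 - 3696x^5 + (18760/3)x^4 - 6720x^3 + 4280x^2 - 1576x + 764/3
Δ (∇ + Δ + S_{-2}) f = (3584/3)x^6 + 3472x^5 + (17080/3)x^4 + (15680/3)x^3 + 2600x^2 + (1576/3)x - 28/3
S_{-2} (∇ + Δ + S_{-2}) f = -(65536/3)x^7 - (3584/3)x^6 - (4480/3)x^4 + 384x^3 - 80x^2 + 28/3
(∇ + Δ + S_{-2}) (∇ + Δ + S_{-2}) f = -(65536/3)x^7 + (3584/3)x^6 - 224x^5 + (31360/3)x^4 - (3328/3)x^3 + 6800x^2 - (3152/3)x + 764/3


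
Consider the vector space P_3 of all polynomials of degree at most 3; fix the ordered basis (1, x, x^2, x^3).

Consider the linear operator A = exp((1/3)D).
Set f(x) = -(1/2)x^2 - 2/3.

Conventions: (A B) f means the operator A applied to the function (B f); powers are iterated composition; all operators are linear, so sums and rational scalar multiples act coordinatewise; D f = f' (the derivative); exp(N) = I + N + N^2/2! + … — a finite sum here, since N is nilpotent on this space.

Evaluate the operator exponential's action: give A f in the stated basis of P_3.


the result is g(x) = -(1/2)x^2 - (1/3)x - 13/18

order-1 term: -(1/3)x
order-2 term: -1/18
the series for exp((1/3)D) f terminates at order 2
exp((1/3)D) f = -(1/2)x^2 - (1/3)x - 13/18


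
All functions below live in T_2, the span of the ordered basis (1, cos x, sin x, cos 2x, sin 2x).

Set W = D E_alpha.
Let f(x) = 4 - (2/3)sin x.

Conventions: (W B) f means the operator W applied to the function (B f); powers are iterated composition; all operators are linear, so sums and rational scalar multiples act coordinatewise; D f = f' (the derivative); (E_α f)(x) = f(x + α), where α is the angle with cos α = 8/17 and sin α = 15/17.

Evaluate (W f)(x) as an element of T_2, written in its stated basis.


E_alpha f = 4 - (10/17)cos x - (16/51)sin x
D E_alpha f = -(16/51)cos x + (10/17)sin x

the image equals g(x) = -(16/51)cos x + (10/17)sin x


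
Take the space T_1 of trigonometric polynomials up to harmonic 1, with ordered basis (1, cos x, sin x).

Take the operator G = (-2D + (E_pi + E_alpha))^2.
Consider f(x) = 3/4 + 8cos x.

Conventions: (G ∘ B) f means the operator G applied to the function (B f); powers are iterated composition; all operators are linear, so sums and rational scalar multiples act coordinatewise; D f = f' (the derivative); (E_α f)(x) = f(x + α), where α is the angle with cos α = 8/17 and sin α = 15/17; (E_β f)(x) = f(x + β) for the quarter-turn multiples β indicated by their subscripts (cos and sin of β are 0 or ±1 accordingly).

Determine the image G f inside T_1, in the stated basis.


the result is g(x) = 3 - (2240/289)cos x - (2736/289)sin x

D f = -8sin x
(-2D) f = 16sin x
E_pi f = 3/4 - 8cos x
E_alpha f = 3/4 + (64/17)cos x - (120/17)sin x
(E_pi + E_alpha) f = 3/2 - (72/17)cos x - (120/17)sin x
(-2D + (E_pi + E_alpha)) f = 3/2 - (72/17)cos x + (152/17)sin x
D (-2D + (E_pi + E_alpha)) f = (152/17)cos x + (72/17)sin x
(-2D) (-2D + (E_pi + E_alpha)) f = -(304/17)cos x - (144/17)sin x
E_pi (-2D + (E_pi + E_alpha)) f = 3/2 + (72/17)cos x - (152/17)sin x
E_alpha (-2D + (E_pi + E_alpha)) f = 3/2 + (1704/289)cos x + (2296/289)sin x
(E_pi + E_alpha) (-2D + (E_pi + E_alpha)) f = 3 + (2928/289)cos x - (288/289)sin x
(-2D + (E_pi + E_alpha)) (-2D + (E_pi + E_alpha)) f = 3 - (2240/289)cos x - (2736/289)sin x


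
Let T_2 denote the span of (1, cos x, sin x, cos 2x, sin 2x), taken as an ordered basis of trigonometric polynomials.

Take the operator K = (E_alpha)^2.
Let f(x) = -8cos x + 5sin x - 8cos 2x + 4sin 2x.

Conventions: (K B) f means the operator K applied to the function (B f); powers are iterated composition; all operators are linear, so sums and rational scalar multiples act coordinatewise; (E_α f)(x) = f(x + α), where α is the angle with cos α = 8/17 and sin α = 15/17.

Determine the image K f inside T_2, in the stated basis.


g(x) = (2488/289)cos x + (1115/289)sin x - (55688/83521)cos 2x - (744956/83521)sin 2x

E_alpha f = (11/17)cos x + (160/17)sin x + (2248/289)cos 2x + (1276/289)sin 2x
E_alpha E_alpha f = (2488/289)cos x + (1115/289)sin x - (55688/83521)cos 2x - (744956/83521)sin 2x


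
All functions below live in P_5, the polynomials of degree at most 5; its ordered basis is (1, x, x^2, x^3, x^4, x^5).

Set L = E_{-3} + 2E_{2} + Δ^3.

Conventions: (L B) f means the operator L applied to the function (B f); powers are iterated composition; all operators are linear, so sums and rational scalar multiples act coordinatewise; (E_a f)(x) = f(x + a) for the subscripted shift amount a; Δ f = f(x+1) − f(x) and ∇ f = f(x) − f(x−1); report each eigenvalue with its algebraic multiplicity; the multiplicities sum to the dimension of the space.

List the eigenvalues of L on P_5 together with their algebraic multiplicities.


image of 1: 3
image of x: 3x + 1
image of x^2: 3x^2 + 2x + 17
image of x^3: 3x^3 + 3x^2 + 51x - 5
image of x^4: 3x^4 + 4x^3 + 102x^2 - 20x + 149
image of x^5: 3x^5 + 5x^4 + 170x^3 - 50x^2 + 745x - 29
the matrix is upper triangular; its diagonal is (3, 3, 3, 3, 3, 3)
for a triangular matrix the eigenvalues are the diagonal entries, with algebraic multiplicity their repetition count

λ = 3 (multiplicity 6)


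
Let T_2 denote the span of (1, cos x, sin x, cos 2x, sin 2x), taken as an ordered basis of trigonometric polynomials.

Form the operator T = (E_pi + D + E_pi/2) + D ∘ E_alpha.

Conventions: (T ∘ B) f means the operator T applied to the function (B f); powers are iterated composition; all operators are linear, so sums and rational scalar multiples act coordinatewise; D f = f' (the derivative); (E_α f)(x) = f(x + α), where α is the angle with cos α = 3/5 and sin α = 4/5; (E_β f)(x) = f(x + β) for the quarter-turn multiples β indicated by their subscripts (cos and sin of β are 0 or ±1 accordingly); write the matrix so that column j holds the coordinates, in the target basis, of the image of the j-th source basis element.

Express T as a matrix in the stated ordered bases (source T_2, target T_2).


image of 1: 2
image of cos x: -(9/5)cos x - (13/5)sin x
image of sin x: (13/5)cos x - (9/5)sin x
image of cos 2x: -(48/25)cos 2x - (36/25)sin 2x
image of sin 2x: (36/25)cos 2x - (48/25)sin 2x
each image's coordinates form column j of the matrix

the matrix is [[2, 0, 0, 0, 0]; [0, -9/5, 13/5, 0, 0]; [0, -13/5, -9/5, 0, 0]; [0, 0, 0, -48/25, 36/25]; [0, 0, 0, -36/25, -48/25]] (rows listed top to bottom)


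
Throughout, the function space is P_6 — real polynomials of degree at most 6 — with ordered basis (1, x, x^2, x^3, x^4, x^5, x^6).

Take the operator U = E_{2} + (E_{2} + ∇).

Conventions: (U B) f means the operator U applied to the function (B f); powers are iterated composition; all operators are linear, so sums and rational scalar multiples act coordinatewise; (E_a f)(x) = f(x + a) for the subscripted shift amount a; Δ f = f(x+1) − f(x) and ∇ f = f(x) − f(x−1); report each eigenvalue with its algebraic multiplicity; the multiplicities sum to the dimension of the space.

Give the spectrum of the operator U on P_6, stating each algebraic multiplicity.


λ = 2 (multiplicity 7)

image of 1: 2
image of x: 2x + 5
image of x^2: 2x^2 + 10x + 7
image of x^3: 2x^3 + 15x^2 + 21x + 17
image of x^4: 2x^4 + 20x^3 + 42x^2 + 68x + 31
image of x^5: 2x^5 + 25x^4 + 70x^3 + 170x^2 + 155x + 65
image of x^6: 2x^6 + 30x^5 + 105x^4 + 340x^3 + 465x^2 + 390x + 127
the matrix is upper triangular; its diagonal is (2, 2, 2, 2, 2, 2, 2)
for a triangular matrix the eigenvalues are the diagonal entries, with algebraic multiplicity their repetition count


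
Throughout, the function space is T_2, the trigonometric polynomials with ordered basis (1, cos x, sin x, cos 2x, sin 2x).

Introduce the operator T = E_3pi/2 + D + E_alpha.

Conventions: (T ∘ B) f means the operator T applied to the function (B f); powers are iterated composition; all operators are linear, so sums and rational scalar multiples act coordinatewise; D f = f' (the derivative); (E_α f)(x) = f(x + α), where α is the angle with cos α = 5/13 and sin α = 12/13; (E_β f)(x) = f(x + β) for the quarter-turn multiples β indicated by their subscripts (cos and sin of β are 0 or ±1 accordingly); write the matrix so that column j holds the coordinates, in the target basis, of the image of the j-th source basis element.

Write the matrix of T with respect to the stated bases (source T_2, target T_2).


image of 1: 2
image of cos x: (5/13)cos x - (12/13)sin x
image of sin x: (12/13)cos x + (5/13)sin x
image of cos 2x: -(288/169)cos 2x - (458/169)sin 2x
image of sin 2x: (458/169)cos 2x - (288/169)sin 2x
each image's coordinates form column j of the matrix

the matrix is [[2, 0, 0, 0, 0]; [0, 5/13, 12/13, 0, 0]; [0, -12/13, 5/13, 0, 0]; [0, 0, 0, -288/169, 458/169]; [0, 0, 0, -458/169, -288/169]] (rows listed top to bottom)


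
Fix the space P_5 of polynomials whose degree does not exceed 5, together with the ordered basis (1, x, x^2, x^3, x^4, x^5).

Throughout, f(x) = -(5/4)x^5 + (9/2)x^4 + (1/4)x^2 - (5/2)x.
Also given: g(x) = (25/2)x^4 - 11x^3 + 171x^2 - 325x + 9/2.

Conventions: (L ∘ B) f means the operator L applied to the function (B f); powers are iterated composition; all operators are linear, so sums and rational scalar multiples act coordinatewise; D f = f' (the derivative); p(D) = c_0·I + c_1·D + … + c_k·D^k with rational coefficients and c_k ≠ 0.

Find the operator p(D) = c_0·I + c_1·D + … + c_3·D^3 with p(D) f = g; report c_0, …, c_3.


p(D) = -2·D − D^2 − 3·D^3, i.e. c_0 = 0, c_1 = -2, c_2 = -1, c_3 = -3

D^0 f = -(5/4)x^5 + (9/2)x^4 + (1/4)x^2 - (5/2)x
D^1 f = -(25/4)x^4 + 18x^3 + (1/2)x - 5/2
D^2 f = -25x^3 + 54x^2 + 1/2
D^3 f = -75x^2 + 108x
matching coefficients of g against c_0 f + c_1 Df + … from the top degree down determines the c_i
solution: c_0 = 0, c_1 = -2, c_2 = -1, c_3 = -3


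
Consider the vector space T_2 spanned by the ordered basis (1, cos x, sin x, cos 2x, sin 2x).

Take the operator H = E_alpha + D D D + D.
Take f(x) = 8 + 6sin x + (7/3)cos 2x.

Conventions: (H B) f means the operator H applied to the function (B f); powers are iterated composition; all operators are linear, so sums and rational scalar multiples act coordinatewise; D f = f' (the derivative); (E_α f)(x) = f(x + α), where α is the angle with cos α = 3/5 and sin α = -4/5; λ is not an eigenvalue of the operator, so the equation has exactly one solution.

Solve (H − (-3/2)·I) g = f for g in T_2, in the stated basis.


the image equals g(x) = 16/5 + (96/101)cos x + (252/101)sin x + (854/14979)cos 2x - (1624/4993)sin 2x

write g with unknown coordinates in the stated basis and equate coefficients in (H − (-3/2)·I) g = f
solving from the highest basis element down gives g = 16/5 + (96/101)cos x + (252/101)sin x + (854/14979)cos 2x - (1624/4993)sin 2x
check: H g = 16/5 - (144/101)cos x + (228/101)sin x + (33670/14979)cos 2x + (2436/4993)sin 2x
so H g − (-3/2)·g = 8 + 6sin x + (7/3)cos 2x = f ✓


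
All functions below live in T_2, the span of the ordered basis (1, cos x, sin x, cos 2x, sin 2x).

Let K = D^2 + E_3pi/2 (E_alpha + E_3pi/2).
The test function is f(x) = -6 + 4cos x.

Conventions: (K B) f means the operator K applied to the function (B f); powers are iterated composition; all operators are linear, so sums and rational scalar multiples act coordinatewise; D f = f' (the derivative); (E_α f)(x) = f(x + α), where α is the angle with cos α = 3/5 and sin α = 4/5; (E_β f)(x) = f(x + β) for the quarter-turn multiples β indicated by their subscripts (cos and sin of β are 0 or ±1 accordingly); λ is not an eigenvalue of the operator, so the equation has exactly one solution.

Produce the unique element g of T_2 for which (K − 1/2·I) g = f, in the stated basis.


write g with unknown coordinates in the stated basis and equate coefficients in (K − 1/2·I) g = f
solving from the highest basis element down gives g = -4 - (136/65)cos x - (48/65)sin x
check: K g = -8 + (192/65)cos x - (24/65)sin x
so K g − 1/2·g = -6 + 4cos x = f ✓

the result is g(x) = -4 - (136/65)cos x - (48/65)sin x


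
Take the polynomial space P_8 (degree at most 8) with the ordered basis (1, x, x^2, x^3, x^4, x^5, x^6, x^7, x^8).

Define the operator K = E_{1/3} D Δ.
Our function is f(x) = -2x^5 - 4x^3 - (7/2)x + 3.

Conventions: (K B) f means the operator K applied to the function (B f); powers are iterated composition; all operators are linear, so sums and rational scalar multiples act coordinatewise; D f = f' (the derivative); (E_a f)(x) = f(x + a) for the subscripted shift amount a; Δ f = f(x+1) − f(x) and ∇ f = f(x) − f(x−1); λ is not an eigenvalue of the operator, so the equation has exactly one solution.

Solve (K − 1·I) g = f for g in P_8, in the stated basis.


g(x) = 2x^5 + 44x^3 + 100x^2 + (2165/6)x + 12109/27

write g with unknown coordinates in the stated basis and equate coefficients in (K − 1·I) g = f
solving from the highest basis element down gives g = 2x^5 + 44x^3 + 100x^2 + (2165/6)x + 12109/27
check: K g = 40x^3 + 100x^2 + (1072/3)x + 12190/27
so K g − 1·g = -2x^5 - 4x^3 - (7/2)x + 3 = f ✓


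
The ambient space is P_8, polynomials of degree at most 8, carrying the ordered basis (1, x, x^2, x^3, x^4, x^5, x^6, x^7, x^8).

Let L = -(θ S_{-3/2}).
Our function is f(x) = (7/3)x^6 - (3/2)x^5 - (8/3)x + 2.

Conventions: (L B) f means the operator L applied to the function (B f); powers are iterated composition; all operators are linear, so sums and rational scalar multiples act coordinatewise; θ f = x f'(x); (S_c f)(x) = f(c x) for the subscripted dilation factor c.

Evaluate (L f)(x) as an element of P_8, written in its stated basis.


the result is g(x) = -(5103/32)x^6 - (3645/64)x^5 - 4x

S_{-3/2} f = (1701/64)x^6 + (729/64)x^5 + 4x + 2
θ S_{-3/2} f = (5103/32)x^6 + (3645/64)x^5 + 4x
(-(θ S_{-3/2})) f = -(5103/32)x^6 - (3645/64)x^5 - 4x


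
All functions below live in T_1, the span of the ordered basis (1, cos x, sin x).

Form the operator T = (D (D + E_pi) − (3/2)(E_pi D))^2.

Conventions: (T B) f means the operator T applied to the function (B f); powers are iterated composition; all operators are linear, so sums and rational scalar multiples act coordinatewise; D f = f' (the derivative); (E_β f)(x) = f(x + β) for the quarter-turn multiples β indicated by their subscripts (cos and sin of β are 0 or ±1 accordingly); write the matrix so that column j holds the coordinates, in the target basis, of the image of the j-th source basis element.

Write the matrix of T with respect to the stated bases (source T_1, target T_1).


the matrix is [[0, 0, 0]; [0, 3/4, -1]; [0, 1, 3/4]] (rows listed top to bottom)

image of 1: 0
image of cos x: (3/4)cos x + sin x
image of sin x: -cos x + (3/4)sin x
each image's coordinates form column j of the matrix


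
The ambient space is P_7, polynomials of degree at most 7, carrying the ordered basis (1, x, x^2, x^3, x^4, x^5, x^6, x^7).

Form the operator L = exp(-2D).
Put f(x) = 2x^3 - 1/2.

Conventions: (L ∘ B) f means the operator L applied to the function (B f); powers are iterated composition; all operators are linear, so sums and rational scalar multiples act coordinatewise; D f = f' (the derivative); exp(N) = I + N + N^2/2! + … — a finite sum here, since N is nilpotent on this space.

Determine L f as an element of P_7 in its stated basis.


order-1 term: -12x^2
order-2 term: 24x
order-3 term: -16
the series for exp(-2D) f terminates at order 3
exp(-2D) f = 2x^3 - 12x^2 + 24x - 33/2

g(x) = 2x^3 - 12x^2 + 24x - 33/2


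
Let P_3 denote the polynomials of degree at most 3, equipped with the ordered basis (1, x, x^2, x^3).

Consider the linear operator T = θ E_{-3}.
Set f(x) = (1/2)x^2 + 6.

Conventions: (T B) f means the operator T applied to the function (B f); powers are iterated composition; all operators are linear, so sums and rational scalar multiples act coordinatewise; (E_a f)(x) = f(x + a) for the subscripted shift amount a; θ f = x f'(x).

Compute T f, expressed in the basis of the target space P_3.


E_{-3} f = (1/2)x^2 - 3x + 21/2
θ E_{-3} f = x^2 - 3x

g(x) = x^2 - 3x


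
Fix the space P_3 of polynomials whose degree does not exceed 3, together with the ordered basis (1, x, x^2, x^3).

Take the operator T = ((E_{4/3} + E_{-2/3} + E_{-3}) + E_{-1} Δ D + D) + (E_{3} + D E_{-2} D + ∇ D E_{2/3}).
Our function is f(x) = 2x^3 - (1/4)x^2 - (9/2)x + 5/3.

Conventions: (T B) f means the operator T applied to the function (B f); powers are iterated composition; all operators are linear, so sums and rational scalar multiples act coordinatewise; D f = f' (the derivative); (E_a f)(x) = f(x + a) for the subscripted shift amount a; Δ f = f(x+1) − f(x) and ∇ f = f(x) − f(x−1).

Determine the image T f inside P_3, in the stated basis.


E_{4/3} f = 2x^3 + (31/4)x^2 + (11/2)x - 1/27
E_{-2/3} f = 2x^3 - (17/4)x^2 - (3/2)x + 107/27
E_{-3} f = 2x^3 - (73/4)x^2 + 51x - 493/12
(E_{4/3} + E_{-2/3} + E_{-3}) f = 6x^3 - (59/4)x^2 + 55x - 4013/108
D f = 6x^2 - (1/2)x - 9/2
Δ D f = 12x + 11/2
E_{-1} Δ D f = 12x - 13/2
D f = 6x^2 - (1/2)x - 9/2
((E_{4/3} + E_{-2/3} + E_{-3}) + E_{-1} Δ D + D) f = 6x^3 - (35/4)x^2 + (133/2)x - 5201/108
E_{3} f = 2x^3 + (71/4)x^2 + 48x + 479/12
D f = 6x^2 - (1/2)x - 9/2
E_{-2} D f = 6x^2 - (49/2)x + 41/2
D E_{-2} D f = 12x - 49/2
E_{2/3} f = 2x^3 + (15/4)x^2 - (13/6)x - 23/27
D E_{2/3} f = 6x^2 + (15/2)x - 13/6
∇ D E_{2/3} f = 12x + 3/2
(E_{3} + D E_{-2} D + ∇ D E_{2/3}) f = 2x^3 + (71/4)x^2 + 72x + 203/12
(((E_{4/3} + E_{-2/3} + E_{-3}) + E_{-1} Δ D + D) + (E_{3} + D E_{-2} D + ∇ D E_{2/3})) f = 8x^3 + 9x^2 + (277/2)x - 1687/54

the result is g(x) = 8x^3 + 9x^2 + (277/2)x - 1687/54


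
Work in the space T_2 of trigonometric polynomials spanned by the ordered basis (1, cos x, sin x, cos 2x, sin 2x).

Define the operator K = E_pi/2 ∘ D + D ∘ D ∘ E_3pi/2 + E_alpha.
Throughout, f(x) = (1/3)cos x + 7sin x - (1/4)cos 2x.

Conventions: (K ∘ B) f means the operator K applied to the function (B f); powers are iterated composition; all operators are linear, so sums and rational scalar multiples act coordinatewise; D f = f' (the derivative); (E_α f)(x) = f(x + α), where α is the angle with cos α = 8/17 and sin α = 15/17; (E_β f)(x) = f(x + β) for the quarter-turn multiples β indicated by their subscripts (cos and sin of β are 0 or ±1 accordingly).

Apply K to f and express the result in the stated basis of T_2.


D f = 7cos x - (1/3)sin x + (1/2)sin 2x
E_pi/2 D f = -(1/3)cos x - 7sin x - (1/2)sin 2x
E_3pi/2 f = -7cos x + (1/3)sin x + (1/4)cos 2x
D E_3pi/2 f = (1/3)cos x + 7sin x - (1/2)sin 2x
D D E_3pi/2 f = 7cos x - (1/3)sin x - cos 2x
E_alpha f = (19/3)cos x + 3sin x + (161/1156)cos 2x + (60/289)sin 2x
(E_pi/2 ∘ D + D ∘ D ∘ E_3pi/2 + E_alpha) f = 13cos x - (13/3)sin x - (995/1156)cos 2x - (169/578)sin 2x

g(x) = 13cos x - (13/3)sin x - (995/1156)cos 2x - (169/578)sin 2x


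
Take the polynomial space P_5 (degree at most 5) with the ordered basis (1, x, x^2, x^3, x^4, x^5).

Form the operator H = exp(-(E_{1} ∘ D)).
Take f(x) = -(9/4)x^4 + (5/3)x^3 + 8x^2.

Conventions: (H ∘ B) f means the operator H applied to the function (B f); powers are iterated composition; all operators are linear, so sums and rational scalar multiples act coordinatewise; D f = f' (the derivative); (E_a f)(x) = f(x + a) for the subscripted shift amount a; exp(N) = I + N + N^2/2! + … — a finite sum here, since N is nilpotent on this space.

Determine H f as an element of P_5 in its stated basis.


the image equals g(x) = -(9/4)x^4 + (32/3)x^3 + (33/2)x^2 - 39x - 299/12

order-1 term: 9x^3 + 22x^2 + x - 12
order-2 term: -(27/2)x^2 - 49x - 36
order-3 term: 9x + 76/3
order-4 term: -9/4
the series for exp(-(E_{1} ∘ D)) f terminates at order 4
exp(-(E_{1} ∘ D)) f = -(9/4)x^4 + (32/3)x^3 + (33/2)x^2 - 39x - 299/12


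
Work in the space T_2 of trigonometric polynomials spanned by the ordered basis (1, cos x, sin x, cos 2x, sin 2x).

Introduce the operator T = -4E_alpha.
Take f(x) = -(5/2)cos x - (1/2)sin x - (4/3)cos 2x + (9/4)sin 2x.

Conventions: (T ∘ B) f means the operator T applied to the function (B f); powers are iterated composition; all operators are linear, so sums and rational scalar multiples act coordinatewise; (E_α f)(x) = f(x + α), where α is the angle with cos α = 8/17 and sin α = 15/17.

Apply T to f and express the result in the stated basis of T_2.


g(x) = (110/17)cos x - (134/17)sin x - (9056/867)cos 2x + (169/289)sin 2x

E_alpha f = -(55/34)cos x + (67/34)sin x + (2264/867)cos 2x - (169/1156)sin 2x
(-4E_alpha) f = (110/17)cos x - (134/17)sin x - (9056/867)cos 2x + (169/289)sin 2x


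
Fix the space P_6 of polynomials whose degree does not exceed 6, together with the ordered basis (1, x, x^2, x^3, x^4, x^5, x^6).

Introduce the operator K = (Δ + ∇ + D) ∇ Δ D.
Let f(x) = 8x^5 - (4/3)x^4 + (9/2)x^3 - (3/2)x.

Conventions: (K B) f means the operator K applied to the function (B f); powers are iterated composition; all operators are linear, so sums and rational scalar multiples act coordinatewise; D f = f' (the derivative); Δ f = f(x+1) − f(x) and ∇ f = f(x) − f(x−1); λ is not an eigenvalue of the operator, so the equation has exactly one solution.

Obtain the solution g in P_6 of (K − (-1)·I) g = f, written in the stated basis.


the result is g(x) = 8x^5 - (4/3)x^4 + (9/2)x^3 - (5763/2)x + 96

write g with unknown coordinates in the stated basis and equate coefficients in (K − (-1)·I) g = f
solving from the highest basis element down gives g = 8x^5 - (4/3)x^4 + (9/2)x^3 - (5763/2)x + 96
check: K g = 2880x - 96
so K g − (-1)·g = 8x^5 - (4/3)x^4 + (9/2)x^3 - (3/2)x = f ✓


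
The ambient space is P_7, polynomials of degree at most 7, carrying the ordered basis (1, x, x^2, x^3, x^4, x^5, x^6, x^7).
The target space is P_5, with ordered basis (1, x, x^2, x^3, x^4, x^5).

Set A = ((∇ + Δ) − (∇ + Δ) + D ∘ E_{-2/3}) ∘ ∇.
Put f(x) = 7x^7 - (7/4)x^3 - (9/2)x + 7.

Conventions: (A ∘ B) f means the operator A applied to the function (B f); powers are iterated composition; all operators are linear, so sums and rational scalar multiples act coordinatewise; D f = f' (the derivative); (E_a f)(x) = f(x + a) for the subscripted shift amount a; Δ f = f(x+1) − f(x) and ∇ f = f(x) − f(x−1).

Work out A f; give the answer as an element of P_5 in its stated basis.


g(x) = 294x^5 - 1715x^4 + (12740/3)x^3 - (49735/9)x^2 + (201509/54)x - 334915/324

∇ f = 49x^6 - 147x^5 + 245x^4 - 245x^3 + (567/4)x^2 - (175/4)x + 3/4
∇ ∇ f = 294x^5 - 1470x^4 + 3430x^3 - 4410x^2 + (6055/2)x - 1743/2
Δ ∇ f = 294x^5 + 490x^3 + (175/2)x
(∇ + Δ) ∇ f = 588x^5 - 1470x^4 + 3920x^3 - 4410x^2 + 3115x - 1743/2
∇ ∇ f = 294x^5 - 1470x^4 + 3430x^3 - 4410x^2 + (6055/2)x - 1743/2
Δ ∇ f = 294x^5 + 490x^3 + (175/2)x
(∇ + Δ) ∇ f = 588x^5 - 1470x^4 + 3920x^3 - 4410x^2 + 3115x - 1743/2
(-(∇ + Δ)) ∇ f = -588x^5 + 1470x^4 - 3920x^3 + 4410x^2 - 3115x + 1743/2
E_{-2/3} ∇ f = 49x^6 - 343x^5 + (3185/3)x^4 - (49735/27)x^3 + (201509/108)x^2 - (334915/324)x + 692737/2916
D E_{-2/3} ∇ f = 294x^5 - 1715x^4 + (12740/3)x^3 - (49735/9)x^2 + (201509/54)x - 334915/324
((∇ + Δ) − (∇ + Δ) + D ∘ E_{-2/3}) ∇ f = 294x^5 - 1715x^4 + (12740/3)x^3 - (49735/9)x^2 + (201509/54)x - 334915/324


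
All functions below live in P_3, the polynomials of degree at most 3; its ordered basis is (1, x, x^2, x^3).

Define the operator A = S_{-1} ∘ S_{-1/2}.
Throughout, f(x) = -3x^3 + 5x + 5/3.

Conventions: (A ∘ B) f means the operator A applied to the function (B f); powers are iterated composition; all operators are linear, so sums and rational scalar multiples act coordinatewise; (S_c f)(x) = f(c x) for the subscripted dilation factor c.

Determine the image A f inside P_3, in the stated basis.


the image equals g(x) = -(3/8)x^3 + (5/2)x + 5/3

S_{-1/2} f = (3/8)x^3 - (5/2)x + 5/3
S_{-1} S_{-1/2} f = -(3/8)x^3 + (5/2)x + 5/3


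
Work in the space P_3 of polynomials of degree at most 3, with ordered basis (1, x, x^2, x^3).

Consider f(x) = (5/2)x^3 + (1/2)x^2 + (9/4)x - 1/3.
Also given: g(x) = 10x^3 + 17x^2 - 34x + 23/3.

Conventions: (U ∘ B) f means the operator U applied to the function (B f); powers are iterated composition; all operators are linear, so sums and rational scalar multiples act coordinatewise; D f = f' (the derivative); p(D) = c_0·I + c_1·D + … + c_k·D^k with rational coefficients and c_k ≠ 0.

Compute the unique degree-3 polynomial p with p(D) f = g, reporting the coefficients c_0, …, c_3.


D^0 f = (5/2)x^3 + (1/2)x^2 + (9/4)x - 1/3
D^1 f = (15/2)x^2 + x + 9/4
D^2 f = 15x + 1
D^3 f = 15
matching coefficients of g against c_0 f + c_1 Df + … from the top degree down determines the c_i
solution: c_0 = 4, c_1 = 2, c_2 = -3, c_3 = 1/2

c_0 = 4, c_1 = 2, c_2 = -3, c_3 = 1/2


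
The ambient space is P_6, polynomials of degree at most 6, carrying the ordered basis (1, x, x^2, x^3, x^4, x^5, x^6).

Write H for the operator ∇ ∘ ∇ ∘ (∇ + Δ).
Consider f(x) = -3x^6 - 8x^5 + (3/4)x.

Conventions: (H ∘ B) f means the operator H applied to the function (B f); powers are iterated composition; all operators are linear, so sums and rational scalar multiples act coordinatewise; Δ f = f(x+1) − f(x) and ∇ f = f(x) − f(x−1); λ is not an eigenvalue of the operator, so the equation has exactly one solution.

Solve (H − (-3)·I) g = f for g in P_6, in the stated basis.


write g with unknown coordinates in the stated basis and equate coefficients in (H − (-3)·I) g = f
solving from the highest basis element down gives g = -x^6 - (8/3)x^5 + 80x^3 - (400/3)x^2 + (1763/12)x - 360
check: H g = -240x^3 + 400x^2 - 440x + 1080
so H g − (-3)·g = -3x^6 - 8x^5 + (3/4)x = f ✓

the result is g(x) = -x^6 - (8/3)x^5 + 80x^3 - (400/3)x^2 + (1763/12)x - 360


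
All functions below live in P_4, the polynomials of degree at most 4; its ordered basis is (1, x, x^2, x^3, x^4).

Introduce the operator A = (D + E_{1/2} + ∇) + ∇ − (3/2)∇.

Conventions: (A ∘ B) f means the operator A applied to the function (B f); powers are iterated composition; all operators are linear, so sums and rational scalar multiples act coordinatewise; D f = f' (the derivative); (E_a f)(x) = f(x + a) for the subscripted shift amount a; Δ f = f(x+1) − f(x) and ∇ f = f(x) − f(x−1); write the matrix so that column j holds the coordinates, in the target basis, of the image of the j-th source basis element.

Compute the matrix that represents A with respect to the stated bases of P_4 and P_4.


image of 1: 1
image of x: x + 2
image of x^2: x^2 + 4x - 1/4
image of x^3: x^3 + 6x^2 - (3/4)x + 5/8
image of x^4: x^4 + 8x^3 - (3/2)x^2 + (5/2)x - 7/16
each image's coordinates form column j of the matrix

the matrix is [[1, 2, -1/4, 5/8, -7/16]; [0, 1, 4, -3/4, 5/2]; [0, 0, 1, 6, -3/2]; [0, 0, 0, 1, 8]; [0, 0, 0, 0, 1]] (rows listed top to bottom)


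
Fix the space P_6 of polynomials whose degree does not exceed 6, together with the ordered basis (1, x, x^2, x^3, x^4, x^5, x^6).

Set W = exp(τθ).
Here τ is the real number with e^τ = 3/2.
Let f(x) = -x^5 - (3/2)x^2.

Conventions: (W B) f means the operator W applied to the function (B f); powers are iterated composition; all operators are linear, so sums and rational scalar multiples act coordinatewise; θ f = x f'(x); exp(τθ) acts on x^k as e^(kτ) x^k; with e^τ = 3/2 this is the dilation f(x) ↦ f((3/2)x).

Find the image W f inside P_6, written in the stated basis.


the image equals g(x) = -(243/32)x^5 - (27/8)x^2

exp(τθ) x^k = e^(kτ) x^k; with e^τ = 3/2 this sends x^k to (3/2)^k x^k
x^2 ↦ 9/4 x^2
x^5 ↦ 243/32 x^5
applying this coordinatewise to f: exp(τθ) f = -(243/32)x^5 - (27/8)x^2


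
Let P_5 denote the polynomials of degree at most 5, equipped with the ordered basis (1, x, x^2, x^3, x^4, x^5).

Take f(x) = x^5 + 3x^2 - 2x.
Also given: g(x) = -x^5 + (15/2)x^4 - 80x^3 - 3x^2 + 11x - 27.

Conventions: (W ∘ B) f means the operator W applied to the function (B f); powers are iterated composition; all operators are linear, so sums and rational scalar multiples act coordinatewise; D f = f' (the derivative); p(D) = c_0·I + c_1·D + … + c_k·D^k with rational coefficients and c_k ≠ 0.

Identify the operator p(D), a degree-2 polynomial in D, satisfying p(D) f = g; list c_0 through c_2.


D^0 f = x^5 + 3x^2 - 2x
D^1 f = 5x^4 + 6x - 2
D^2 f = 20x^3 + 6
matching coefficients of g against c_0 f + c_1 Df + … from the top degree down determines the c_i
solution: c_0 = -1, c_1 = 3/2, c_2 = -4

c_0 = -1, c_1 = 3/2, c_2 = -4


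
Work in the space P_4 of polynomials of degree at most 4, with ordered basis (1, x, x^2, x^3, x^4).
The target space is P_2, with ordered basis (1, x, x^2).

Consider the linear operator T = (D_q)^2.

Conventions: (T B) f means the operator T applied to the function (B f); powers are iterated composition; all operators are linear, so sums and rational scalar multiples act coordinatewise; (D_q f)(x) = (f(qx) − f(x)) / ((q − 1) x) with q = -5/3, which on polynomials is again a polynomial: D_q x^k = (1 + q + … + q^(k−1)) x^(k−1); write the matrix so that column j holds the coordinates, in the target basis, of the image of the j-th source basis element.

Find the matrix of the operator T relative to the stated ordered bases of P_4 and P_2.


image of 1: 0
image of x: 0
image of x^2: -2/3
image of x^3: -(38/27)x
image of x^4: -(1292/243)x^2
each image's coordinates form column j of the matrix

the matrix is [[0, 0, -2/3, 0, 0]; [0, 0, 0, -38/27, 0]; [0, 0, 0, 0, -1292/243]] (rows listed top to bottom)


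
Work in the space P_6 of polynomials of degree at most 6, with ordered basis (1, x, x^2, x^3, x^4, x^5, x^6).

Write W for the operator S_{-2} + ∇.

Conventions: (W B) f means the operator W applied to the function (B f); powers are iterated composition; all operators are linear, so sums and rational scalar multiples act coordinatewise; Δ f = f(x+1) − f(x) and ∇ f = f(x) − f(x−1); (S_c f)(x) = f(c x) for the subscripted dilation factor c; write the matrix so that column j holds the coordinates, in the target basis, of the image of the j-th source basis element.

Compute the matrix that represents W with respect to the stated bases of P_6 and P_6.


image of 1: 1
image of x: -2x + 1
image of x^2: 4x^2 + 2x - 1
image of x^3: -8x^3 + 3x^2 - 3x + 1
image of x^4: 16x^4 + 4x^3 - 6x^2 + 4x - 1
image of x^5: -32x^5 + 5x^4 - 10x^3 + 10x^2 - 5x + 1
image of x^6: 64x^6 + 6x^5 - 15x^4 + 20x^3 - 15x^2 + 6x - 1
each image's coordinates form column j of the matrix

the matrix is [[1, 1, -1, 1, -1, 1, -1]; [0, -2, 2, -3, 4, -5, 6]; [0, 0, 4, 3, -6, 10, -15]; [0, 0, 0, -8, 4, -10, 20]; [0, 0, 0, 0, 16, 5, -15]; [0, 0, 0, 0, 0, -32, 6]; [0, 0, 0, 0, 0, 0, 64]] (rows listed top to bottom)


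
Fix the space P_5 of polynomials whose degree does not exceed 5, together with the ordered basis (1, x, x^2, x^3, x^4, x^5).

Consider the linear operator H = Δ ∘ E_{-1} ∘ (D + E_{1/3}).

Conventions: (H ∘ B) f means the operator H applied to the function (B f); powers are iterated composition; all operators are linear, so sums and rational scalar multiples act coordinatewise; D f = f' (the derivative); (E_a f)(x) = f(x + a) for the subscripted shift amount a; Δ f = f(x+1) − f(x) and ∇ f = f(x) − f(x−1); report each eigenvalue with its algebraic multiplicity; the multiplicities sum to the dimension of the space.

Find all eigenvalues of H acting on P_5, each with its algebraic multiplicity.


image of 1: 0
image of x: 1
image of x^2: 2x + 5/3
image of x^3: 3x^2 + 5x - 8/3
image of x^4: 4x^3 + 10x^2 - (32/3)x + 103/27
image of x^5: 5x^4 + (50/3)x^3 - (80/3)x^2 + (515/27)x - 394/81
the matrix is upper triangular; its diagonal is (0, 0, 0, 0, 0, 0)
for a triangular matrix the eigenvalues are the diagonal entries, with algebraic multiplicity their repetition count

λ = 0 (multiplicity 6)


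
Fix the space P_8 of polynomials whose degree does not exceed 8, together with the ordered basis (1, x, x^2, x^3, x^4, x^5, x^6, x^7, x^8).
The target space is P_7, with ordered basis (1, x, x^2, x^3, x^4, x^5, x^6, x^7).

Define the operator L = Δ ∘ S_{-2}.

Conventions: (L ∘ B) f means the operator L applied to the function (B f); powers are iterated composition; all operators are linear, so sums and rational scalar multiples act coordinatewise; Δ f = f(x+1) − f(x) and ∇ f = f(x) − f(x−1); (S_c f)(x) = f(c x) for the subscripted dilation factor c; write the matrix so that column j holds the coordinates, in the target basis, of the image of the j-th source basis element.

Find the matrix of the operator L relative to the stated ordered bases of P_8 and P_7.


image of 1: 0
image of x: -2
image of x^2: 8x + 4
image of x^3: -24x^2 - 24x - 8
image of x^4: 64x^3 + 96x^2 + 64x + 16
image of x^5: -160x^4 - 320x^3 - 320x^2 - 160x - 32
image of x^6: 384x^5 + 960x^4 + 1280x^3 + 960x^2 + 384x + 64
image of x^7: -896x^6 - 2688x^5 - 4480x^4 - 4480x^3 - 2688x^2 - 896x - 128
image of x^8: 2048x^7 + 7168x^6 + 14336x^5 + 17920x^4 + 14336x^3 + 7168x^2 + 2048x + 256
each image's coordinates form column j of the matrix

the matrix is [[0, -2, 4, -8, 16, -32, 64, -128, 256]; [0, 0, 8, -24, 64, -160, 384, -896, 2048]; [0, 0, 0, -24, 96, -320, 960, -2688, 7168]; [0, 0, 0, 0, 64, -320, 1280, -4480, 14336]; [0, 0, 0, 0, 0, -160, 960, -4480, 17920]; [0, 0, 0, 0, 0, 0, 384, -2688, 14336]; [0, 0, 0, 0, 0, 0, 0, -896, 7168]; [0, 0, 0, 0, 0, 0, 0, 0, 2048]] (rows listed top to bottom)


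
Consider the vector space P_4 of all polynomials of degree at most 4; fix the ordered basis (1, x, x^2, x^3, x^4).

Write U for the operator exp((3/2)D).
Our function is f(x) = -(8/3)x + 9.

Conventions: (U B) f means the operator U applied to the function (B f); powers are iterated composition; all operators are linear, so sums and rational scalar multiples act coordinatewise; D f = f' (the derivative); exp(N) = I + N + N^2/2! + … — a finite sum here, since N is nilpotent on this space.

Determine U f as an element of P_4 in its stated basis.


the image equals g(x) = -(8/3)x + 5

order-1 term: -4
the series for exp((3/2)D) f terminates at order 1
exp((3/2)D) f = -(8/3)x + 5


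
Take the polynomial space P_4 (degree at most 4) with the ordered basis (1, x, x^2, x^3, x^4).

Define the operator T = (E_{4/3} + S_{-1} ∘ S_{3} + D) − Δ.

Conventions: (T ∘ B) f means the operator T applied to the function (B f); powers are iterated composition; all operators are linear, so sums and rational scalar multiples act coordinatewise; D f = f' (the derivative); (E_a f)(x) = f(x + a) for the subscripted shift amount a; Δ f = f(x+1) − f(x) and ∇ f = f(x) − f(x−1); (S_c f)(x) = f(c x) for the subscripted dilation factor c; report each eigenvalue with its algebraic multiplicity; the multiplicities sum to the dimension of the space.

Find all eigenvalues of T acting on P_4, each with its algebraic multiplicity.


λ = -26 (multiplicity 1), λ = -2 (multiplicity 1), λ = 2 (multiplicity 1), λ = 10 (multiplicity 1), λ = 82 (multiplicity 1)

image of 1: 2
image of x: -2x + 4/3
image of x^2: 10x^2 + (8/3)x + 7/9
image of x^3: -26x^3 + 4x^2 + (7/3)x + 37/27
image of x^4: 82x^4 + (16/3)x^3 + (14/3)x^2 + (148/27)x + 175/81
the matrix is upper triangular; its diagonal is (2, -2, 10, -26, 82)
for a triangular matrix the eigenvalues are the diagonal entries, with algebraic multiplicity their repetition count
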